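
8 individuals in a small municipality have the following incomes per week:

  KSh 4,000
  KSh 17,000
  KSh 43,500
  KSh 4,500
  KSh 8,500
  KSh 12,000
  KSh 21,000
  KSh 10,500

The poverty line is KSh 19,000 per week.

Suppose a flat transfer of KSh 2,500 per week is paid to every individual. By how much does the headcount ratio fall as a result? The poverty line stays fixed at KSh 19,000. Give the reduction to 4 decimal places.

0.1250

Before: below the line — KSh 4,000, KSh 4,500, KSh 8,500, KSh 10,500, KSh 12,000, KSh 17,000; headcount ratio = 0.750000.
After the KSh 2,500 transfer: below the line — KSh 6,500, KSh 7,000, KSh 11,000, KSh 13,000, KSh 14,500; headcount ratio = 0.625000.
Reduction = 0.750000 − 0.625000 = 0.1250.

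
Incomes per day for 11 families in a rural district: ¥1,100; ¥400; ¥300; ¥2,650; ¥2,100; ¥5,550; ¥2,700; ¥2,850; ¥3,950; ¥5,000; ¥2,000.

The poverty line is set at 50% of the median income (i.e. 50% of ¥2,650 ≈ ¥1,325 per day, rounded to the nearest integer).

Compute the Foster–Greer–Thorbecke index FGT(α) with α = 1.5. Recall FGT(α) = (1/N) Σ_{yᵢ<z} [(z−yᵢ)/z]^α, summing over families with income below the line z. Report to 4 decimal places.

Poor units: ¥300, ¥400, ¥1,100 (q = 3 of N = 11).
Gap ratios (z−y)/z: (1325−300)/1325 = 0.7736; (1325−400)/1325 = 0.6981; (1325−1100)/1325 = 0.1698.
Raised to α = 1.5: 0.68040; 0.58330; 0.06998.
Sum = 1.333668; FGT(1.5) = 1.333668 / 11 = 0.1212.

0.1212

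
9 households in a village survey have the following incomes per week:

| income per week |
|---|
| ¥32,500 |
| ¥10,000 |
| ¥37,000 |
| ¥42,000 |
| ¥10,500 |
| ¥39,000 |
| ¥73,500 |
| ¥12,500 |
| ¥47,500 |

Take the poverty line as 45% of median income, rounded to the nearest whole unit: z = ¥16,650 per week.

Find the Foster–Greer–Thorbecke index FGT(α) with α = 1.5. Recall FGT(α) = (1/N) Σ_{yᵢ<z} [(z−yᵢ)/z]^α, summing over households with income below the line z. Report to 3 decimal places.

Below z: ¥10,000, ¥10,500, ¥12,500 (q = 3 of N = 9).
Normalized shortfalls: (16650−10000)/16650 = 0.3994; (16650−10500)/16650 = 0.3694; (16650−12500)/16650 = 0.2492.
Raised to α = 1.5: 0.25241; 0.22449; 0.12444.
Sum = 0.601337; FGT(1.5) = 0.601337 / 9 = 0.067.

0.067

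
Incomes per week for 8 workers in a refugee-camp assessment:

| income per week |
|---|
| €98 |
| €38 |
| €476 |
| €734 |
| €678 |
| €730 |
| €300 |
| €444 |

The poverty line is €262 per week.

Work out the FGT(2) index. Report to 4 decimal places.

Incomes under z: €38, €98 (q = 2 of N = 8).
Gap ratios (z−y)/z: (262−38)/262 = 0.8550; (262−98)/262 = 0.6260.
Squared: 0.7310; 0.3918.
Sum = 1.122778; P₂ = 1.122778 / 8 = 0.1403.

0.1403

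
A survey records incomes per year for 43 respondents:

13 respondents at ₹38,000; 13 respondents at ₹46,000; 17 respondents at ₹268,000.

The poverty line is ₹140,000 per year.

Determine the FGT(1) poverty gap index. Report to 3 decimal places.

Below z: 13×₹38,000, 13×₹46,000 (q = 26 of N = 43).
Relative gaps: (140000−38000)/140000 = 0.7286 (×13); (140000−46000)/140000 = 0.6714 (×13).
Σ = 18.200000. Dividing by the full population N = 43 gives P₁ = 0.423.

0.423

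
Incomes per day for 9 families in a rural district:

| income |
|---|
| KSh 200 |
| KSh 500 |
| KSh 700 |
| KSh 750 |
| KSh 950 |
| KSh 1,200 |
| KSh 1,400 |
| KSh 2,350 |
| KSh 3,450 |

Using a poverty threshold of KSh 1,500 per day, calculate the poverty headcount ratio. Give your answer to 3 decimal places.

0.778

7 of the 9 families have income below KSh 1,500.
H = 7/9 = 0.778.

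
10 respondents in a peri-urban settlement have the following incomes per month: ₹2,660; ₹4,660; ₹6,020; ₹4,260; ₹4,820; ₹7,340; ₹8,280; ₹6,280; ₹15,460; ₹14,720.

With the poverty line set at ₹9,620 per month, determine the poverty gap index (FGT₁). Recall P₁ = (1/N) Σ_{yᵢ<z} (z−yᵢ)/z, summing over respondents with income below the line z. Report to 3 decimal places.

0.339

Poor units: ₹2,660, ₹4,260, ₹4,660, ₹4,820, ₹6,020, ₹6,280, ₹7,340, ₹8,280 (q = 8 of N = 10).
Normalized shortfalls: (9620−2660)/9620 = 0.7235; (9620−4260)/9620 = 0.5572; (9620−4660)/9620 = 0.5156; (9620−4820)/9620 = 0.4990; (9620−6020)/9620 = 0.3742; (9620−6280)/9620 = 0.3472; (9620−7340)/9620 = 0.2370; (9620−8280)/9620 = 0.1393.
Σ = 3.392931. Dividing by the full population N = 10 gives P₁ = 0.339.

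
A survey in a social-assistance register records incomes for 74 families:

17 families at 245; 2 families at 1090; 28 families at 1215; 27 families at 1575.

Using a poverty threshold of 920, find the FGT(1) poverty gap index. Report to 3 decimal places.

Poor units: 17×245 (q = 17 of N = 74).
Normalized shortfalls: (920−245)/920 = 0.7337 (×17).
Sum of shortfalls = 12.472826; P₁ averages over all N: 12.472826 / 74 = 0.169.

0.169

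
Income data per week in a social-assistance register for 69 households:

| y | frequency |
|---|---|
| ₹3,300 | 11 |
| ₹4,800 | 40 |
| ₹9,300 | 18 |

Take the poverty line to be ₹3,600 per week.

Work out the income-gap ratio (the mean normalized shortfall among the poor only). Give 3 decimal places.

0.083

Incomes under z: 11×₹3,300 (q = 11 of N = 69).
Shortfall ratios (z−y)/z: 0.0833 (×11); sum = 0.916667.
I averages over the q = 11 poor units only: 0.916667 / 11 = 0.083.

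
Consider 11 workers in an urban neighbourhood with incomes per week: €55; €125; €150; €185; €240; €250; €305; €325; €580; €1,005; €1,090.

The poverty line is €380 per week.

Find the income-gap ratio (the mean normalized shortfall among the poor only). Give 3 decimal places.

Below z: €55, €125, €150, €185, €240, €250, €305, €325 (q = 8 of N = 11).
Shortfall ratios (z−y)/z: 0.8553, 0.6711, 0.6053, 0.5132, 0.3684, 0.3421, 0.1974, 0.1447; sum = 3.697368.
The income-gap ratio divides by q (the poor only): 3.697368 / 8 = 0.462.

0.462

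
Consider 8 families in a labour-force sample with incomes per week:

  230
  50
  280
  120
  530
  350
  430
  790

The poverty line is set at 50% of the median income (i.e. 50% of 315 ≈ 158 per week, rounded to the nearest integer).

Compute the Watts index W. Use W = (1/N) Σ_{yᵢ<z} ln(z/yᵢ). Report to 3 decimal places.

0.178

Incomes under z: 50, 120 (q = 2 of N = 8).
Log gaps: ln(158/50) = 1.1506; ln(158/120) = 0.2751.
W = 1.425675 / 8 = 0.178.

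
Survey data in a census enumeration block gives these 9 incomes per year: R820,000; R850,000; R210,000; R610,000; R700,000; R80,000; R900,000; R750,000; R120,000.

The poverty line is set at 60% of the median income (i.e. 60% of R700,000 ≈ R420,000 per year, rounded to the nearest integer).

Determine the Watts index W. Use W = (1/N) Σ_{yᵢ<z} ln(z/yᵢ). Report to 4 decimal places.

Below the line: R80,000, R120,000, R210,000 (q = 3 of N = 9).
Log gaps: ln(420000/80000) = 1.6582; ln(420000/120000) = 1.2528; ln(420000/210000) = 0.6931.
W = 3.604138 / 9 = 0.4005.

0.4005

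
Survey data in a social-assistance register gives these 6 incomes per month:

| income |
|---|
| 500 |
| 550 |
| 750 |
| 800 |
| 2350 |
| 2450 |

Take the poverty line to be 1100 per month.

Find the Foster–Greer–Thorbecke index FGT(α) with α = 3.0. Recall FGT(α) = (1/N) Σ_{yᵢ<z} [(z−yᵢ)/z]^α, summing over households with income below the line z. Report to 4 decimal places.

Below the line: 500, 550, 750, 800 (q = 4 of N = 6).
Gap ratios (z−y)/z: (1100−500)/1100 = 0.5455; (1100−550)/1100 = 0.5000; (1100−750)/1100 = 0.3182; (1100−800)/1100 = 0.2727.
Raised to α = 3.0: 0.16228; 0.12500; 0.03221; 0.02029.
Sum = 0.339782; FGT(3.0) = 0.339782 / 6 = 0.0566.

0.0566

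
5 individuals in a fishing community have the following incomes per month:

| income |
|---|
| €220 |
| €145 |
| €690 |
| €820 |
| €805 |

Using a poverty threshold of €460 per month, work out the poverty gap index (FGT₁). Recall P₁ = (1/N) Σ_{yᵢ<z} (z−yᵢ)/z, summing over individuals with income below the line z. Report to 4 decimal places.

Incomes under z: €145, €220 (q = 2 of N = 5).
Relative gaps: (460−145)/460 = 0.6848; (460−220)/460 = 0.5217.
Σ = 1.206522. Dividing by the full population N = 5 gives P₁ = 0.2413.

0.2413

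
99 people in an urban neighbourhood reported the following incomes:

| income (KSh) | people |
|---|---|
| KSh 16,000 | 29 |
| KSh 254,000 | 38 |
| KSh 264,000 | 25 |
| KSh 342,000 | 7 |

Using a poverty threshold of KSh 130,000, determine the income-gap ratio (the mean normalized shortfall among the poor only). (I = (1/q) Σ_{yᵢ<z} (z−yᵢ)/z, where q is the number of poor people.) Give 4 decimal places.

0.8769

Poor units: 29×KSh 16,000 (q = 29 of N = 99).
Shortfall ratios (z−y)/z: 0.8769 (×29); sum = 25.430769.
The income-gap ratio divides by q (the poor only): 25.430769 / 29 = 0.8769.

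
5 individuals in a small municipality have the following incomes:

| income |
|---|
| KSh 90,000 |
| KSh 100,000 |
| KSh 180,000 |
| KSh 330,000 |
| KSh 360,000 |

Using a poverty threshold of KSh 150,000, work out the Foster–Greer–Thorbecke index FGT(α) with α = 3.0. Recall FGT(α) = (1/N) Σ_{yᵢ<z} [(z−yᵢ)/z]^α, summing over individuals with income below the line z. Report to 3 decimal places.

0.020

Below z: KSh 90,000, KSh 100,000 (q = 2 of N = 5).
Gap ratios (z−y)/z: (150000−90000)/150000 = 0.4000; (150000−100000)/150000 = 0.3333.
Raised to α = 3.0: 0.06400; 0.03704.
Sum = 0.101037; FGT(3.0) = 0.101037 / 5 = 0.020.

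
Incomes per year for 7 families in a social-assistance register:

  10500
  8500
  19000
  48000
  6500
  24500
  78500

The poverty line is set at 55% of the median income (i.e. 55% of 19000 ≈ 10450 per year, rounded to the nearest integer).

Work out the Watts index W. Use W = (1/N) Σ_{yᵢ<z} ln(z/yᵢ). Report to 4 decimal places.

0.0973

Poor units: 6500, 8500 (q = 2 of N = 7).
Log shortfalls: ln(10450/6500) = 0.4748; ln(10450/8500) = 0.2065.
W = 0.681336 / 7 = 0.0973.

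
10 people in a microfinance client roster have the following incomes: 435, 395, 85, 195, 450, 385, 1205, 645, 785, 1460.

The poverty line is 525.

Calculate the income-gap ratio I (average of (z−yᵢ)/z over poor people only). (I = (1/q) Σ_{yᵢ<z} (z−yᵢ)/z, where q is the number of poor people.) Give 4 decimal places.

Below z: 85, 195, 385, 395, 435, 450 (q = 6 of N = 10).
Relative gaps: 0.8381, 0.6286, 0.2667, 0.2476, 0.1714, 0.1429; sum = 2.295238.
The income-gap ratio divides by q (the poor only): 2.295238 / 6 = 0.3825.

0.3825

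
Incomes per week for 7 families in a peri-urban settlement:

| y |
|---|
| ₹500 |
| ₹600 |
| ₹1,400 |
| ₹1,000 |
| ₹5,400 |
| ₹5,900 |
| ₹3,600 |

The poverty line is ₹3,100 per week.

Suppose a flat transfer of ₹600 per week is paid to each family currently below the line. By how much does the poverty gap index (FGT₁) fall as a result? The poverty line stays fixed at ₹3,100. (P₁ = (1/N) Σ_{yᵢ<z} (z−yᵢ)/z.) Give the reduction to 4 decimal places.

0.1106

Before: below the line — ₹500, ₹600, ₹1,000, ₹1,400; poverty gap index (FGT₁) = 0.410138.
After the ₹600 transfer: below the line — ₹1,100, ₹1,200, ₹1,600, ₹2,000; poverty gap index (FGT₁) = 0.299539.
Reduction = 0.410138 − 0.299539 = 0.1106.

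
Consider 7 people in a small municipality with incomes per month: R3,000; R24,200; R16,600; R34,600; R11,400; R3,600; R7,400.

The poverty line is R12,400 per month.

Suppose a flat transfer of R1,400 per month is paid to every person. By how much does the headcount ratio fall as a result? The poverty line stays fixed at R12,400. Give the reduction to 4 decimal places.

0.1429

Before: below the line — R3,000, R3,600, R7,400, R11,400; headcount ratio = 0.571429.
After the R1,400 transfer: below the line — R4,400, R5,000, R8,800; headcount ratio = 0.428571.
Reduction = 0.571429 − 0.428571 = 0.1429.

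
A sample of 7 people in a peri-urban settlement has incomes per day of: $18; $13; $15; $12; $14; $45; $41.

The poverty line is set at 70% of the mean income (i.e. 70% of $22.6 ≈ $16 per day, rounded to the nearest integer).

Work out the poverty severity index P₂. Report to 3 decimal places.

Incomes under z: $12, $13, $14, $15 (q = 4 of N = 7).
Relative gaps: (16−12)/16 = 0.2500; (16−13)/16 = 0.1875; (16−14)/16 = 0.1250; (16−15)/16 = 0.0625.
Squared: 0.0625; 0.0352; 0.0156; 0.0039.
Sum = 0.117188; P₂ = 0.117188 / 7 = 0.017.

0.017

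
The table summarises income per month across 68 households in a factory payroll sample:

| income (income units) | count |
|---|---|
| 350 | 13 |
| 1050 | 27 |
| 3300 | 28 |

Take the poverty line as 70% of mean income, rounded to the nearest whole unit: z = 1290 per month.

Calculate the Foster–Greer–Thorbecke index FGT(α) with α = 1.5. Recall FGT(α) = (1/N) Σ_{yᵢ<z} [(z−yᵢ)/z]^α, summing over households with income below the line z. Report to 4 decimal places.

0.1508

Incomes under z: 13×350, 27×1050 (q = 40 of N = 68).
Shortfall ratios: (1290−350)/1290 = 0.7287 (×13); (1290−1050)/1290 = 0.1860 (×27).
Raised to α = 1.5: 0.62202 (×13); 0.08025 (×27).
Sum = 10.253000; FGT(1.5) = 10.253000 / 68 = 0.1508.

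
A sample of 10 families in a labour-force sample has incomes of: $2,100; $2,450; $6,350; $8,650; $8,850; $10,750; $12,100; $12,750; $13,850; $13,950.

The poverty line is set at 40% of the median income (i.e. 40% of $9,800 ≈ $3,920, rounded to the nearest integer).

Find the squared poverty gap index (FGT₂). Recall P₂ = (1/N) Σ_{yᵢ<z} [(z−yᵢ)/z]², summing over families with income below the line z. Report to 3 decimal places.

Incomes under z: $2,100, $2,450 (q = 2 of N = 10).
Shortfall ratios: (3920−2100)/3920 = 0.4643; (3920−2450)/3920 = 0.3750.
Squared: 0.2156; 0.1406.
Sum = 0.356186; P₂ = 0.356186 / 10 = 0.036.

0.036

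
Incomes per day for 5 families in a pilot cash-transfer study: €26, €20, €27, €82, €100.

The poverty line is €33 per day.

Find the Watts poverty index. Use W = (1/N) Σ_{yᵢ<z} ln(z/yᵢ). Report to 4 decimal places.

0.1880

Poor units: €20, €26, €27 (q = 3 of N = 5).
Log shortfalls: ln(33/20) = 0.5008; ln(33/26) = 0.2384; ln(33/27) = 0.2007.
W = 0.939857 / 5 = 0.1880.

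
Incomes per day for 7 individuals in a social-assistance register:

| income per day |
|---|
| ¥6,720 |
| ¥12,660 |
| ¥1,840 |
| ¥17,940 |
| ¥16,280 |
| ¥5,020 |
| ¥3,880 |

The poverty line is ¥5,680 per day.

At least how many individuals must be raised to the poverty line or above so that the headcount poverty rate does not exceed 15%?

2

Currently q = 3 of N = 7 are below the line (H = 0.429).
A headcount ratio of at most 15% allows at most ⌊0.15 × 7⌋ = 1 poor individuals.
So at least 3 − 1 = 2 must be lifted.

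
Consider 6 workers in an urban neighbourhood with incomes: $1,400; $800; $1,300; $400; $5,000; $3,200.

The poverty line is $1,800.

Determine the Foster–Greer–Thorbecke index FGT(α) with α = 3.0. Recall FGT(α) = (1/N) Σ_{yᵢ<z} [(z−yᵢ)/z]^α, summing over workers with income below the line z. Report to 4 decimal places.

Below z: $400, $800, $1,300, $1,400 (q = 4 of N = 6).
Relative gaps: (1800−400)/1800 = 0.7778; (1800−800)/1800 = 0.5556; (1800−1300)/1800 = 0.2778; (1800−1400)/1800 = 0.2222.
Raised to α = 3.0: 0.47051; 0.17147; 0.02143; 0.01097.
Sum = 0.674383; FGT(3.0) = 0.674383 / 6 = 0.1124.

0.1124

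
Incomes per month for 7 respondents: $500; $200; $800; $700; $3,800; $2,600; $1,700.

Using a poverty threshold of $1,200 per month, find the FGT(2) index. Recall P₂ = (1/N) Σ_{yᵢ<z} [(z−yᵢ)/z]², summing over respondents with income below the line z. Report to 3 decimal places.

Incomes under z: $200, $500, $700, $800 (q = 4 of N = 7).
Gap ratios (z−y)/z: (1200−200)/1200 = 0.8333; (1200−500)/1200 = 0.5833; (1200−700)/1200 = 0.4167; (1200−800)/1200 = 0.3333.
Squared: 0.6944; 0.3403; 0.1736; 0.1111.
Sum = 1.319444; P₂ = 1.319444 / 7 = 0.188.

0.188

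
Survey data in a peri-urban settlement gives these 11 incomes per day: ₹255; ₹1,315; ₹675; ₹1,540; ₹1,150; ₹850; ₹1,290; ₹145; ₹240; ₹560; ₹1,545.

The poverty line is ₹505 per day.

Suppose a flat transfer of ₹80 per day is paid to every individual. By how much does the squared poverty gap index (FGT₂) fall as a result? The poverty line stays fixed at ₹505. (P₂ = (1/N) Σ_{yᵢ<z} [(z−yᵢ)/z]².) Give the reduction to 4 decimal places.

Before: below the line — ₹145, ₹240, ₹255; squared poverty gap index (FGT₂) = 0.093511.
After the ₹80 transfer: below the line — ₹225, ₹320, ₹335; squared poverty gap index (FGT₂) = 0.050450.
Reduction = 0.093511 − 0.050450 = 0.0431.

0.0431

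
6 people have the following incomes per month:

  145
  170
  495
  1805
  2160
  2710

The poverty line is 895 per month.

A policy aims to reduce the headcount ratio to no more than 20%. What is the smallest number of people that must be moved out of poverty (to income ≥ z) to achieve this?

Currently q = 3 of N = 6 are below the line (H = 0.500).
A headcount ratio of at most 20% allows at most ⌊0.20 × 6⌋ = 1 poor people.
So at least 3 − 1 = 2 must be lifted.

2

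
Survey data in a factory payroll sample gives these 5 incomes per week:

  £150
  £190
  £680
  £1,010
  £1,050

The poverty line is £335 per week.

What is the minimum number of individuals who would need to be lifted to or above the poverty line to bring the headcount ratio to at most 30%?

1

2 of the 5 individuals are poor, so H = 2/5 = 0.400.
A headcount ratio of at most 30% allows at most ⌊0.30 × 5⌋ = 1 poor individuals.
So at least 2 − 1 = 1 must be lifted.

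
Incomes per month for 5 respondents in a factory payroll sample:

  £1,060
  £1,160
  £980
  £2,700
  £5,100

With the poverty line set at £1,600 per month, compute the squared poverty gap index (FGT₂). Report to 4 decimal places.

0.0679

Poor units: £980, £1,060, £1,160 (q = 3 of N = 5).
Gap ratios (z−y)/z: (1600−980)/1600 = 0.3875; (1600−1060)/1600 = 0.3375; (1600−1160)/1600 = 0.2750.
Squared: 0.1502; 0.1139; 0.0756.
Sum = 0.339688; P₂ = 0.339688 / 5 = 0.0679.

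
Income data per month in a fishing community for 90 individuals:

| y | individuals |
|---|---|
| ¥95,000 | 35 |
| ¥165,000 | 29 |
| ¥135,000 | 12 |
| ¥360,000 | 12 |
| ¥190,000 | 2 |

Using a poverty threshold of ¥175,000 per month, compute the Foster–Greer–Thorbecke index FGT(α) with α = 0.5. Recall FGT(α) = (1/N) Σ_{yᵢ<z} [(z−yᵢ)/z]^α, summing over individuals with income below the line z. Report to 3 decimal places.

0.404

Below z: 35×¥95,000, 12×¥135,000, 29×¥165,000 (q = 76 of N = 90).
Normalized shortfalls: (175000−95000)/175000 = 0.4571 (×35); (175000−135000)/175000 = 0.2286 (×12); (175000−165000)/175000 = 0.0571 (×29).
Raised to α = 0.5: 0.67612 (×35); 0.47809 (×12); 0.23905 (×29).
Sum = 36.333742; FGT(0.5) = 36.333742 / 90 = 0.404.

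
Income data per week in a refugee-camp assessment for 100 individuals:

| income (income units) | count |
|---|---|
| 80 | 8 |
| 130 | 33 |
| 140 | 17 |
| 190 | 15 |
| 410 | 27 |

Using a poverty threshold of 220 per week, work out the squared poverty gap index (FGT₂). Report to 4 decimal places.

0.1129

Below the line: 8×80, 33×130, 17×140, 15×190 (q = 73 of N = 100).
Shortfall ratios: (220−80)/220 = 0.6364 (×8); (220−130)/220 = 0.4091 (×33); (220−140)/220 = 0.3636 (×17); (220−190)/220 = 0.1364 (×15).
Squared: 0.4050 (×8); 0.1674 (×33); 0.1322 (×17); 0.0186 (×15).
Sum = 11.289256; P₂ = 11.289256 / 100 = 0.1129.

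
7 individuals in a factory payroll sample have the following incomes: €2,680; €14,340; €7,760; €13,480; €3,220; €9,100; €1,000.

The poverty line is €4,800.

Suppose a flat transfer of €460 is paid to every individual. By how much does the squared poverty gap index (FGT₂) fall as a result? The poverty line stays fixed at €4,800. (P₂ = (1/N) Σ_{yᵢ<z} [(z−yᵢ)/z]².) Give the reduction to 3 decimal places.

Before: below the line — €1,000, €2,680, €3,220; squared poverty gap index (FGT₂) = 0.13288.
After the €460 transfer: below the line — €1,460, €3,140, €3,680; squared poverty gap index (FGT₂) = 0.09403.
Reduction = 0.13288 − 0.09403 = 0.039.

0.039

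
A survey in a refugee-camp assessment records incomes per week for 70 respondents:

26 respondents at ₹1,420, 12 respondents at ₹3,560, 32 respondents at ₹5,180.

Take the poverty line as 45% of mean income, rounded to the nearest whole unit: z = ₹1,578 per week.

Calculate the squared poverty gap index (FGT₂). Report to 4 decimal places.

Below the line: 26×₹1,420 (q = 26 of N = 70).
Gap ratios (z−y)/z: (1578−1420)/1578 = 0.1001 (×26).
Squared: 0.0100 (×26).
Sum = 0.260659; P₂ = 0.260659 / 70 = 0.0037.

0.0037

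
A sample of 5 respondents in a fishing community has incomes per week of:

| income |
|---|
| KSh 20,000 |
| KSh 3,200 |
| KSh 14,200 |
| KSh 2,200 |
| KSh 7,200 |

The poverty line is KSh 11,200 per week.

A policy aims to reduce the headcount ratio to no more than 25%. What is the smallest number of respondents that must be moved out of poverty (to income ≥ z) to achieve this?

2

Currently q = 3 of N = 5 are below the line (H = 0.600).
A headcount ratio of at most 25% allows at most ⌊0.25 × 5⌋ = 1 poor respondents.
So at least 3 − 1 = 2 must be lifted.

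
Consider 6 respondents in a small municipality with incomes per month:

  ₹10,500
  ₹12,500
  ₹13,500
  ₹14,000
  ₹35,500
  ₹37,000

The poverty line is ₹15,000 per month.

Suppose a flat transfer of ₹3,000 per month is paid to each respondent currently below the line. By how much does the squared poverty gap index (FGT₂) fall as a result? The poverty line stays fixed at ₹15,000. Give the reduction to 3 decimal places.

0.020

Before: below the line — ₹10,500, ₹12,500, ₹13,500, ₹14,000; squared poverty gap index (FGT₂) = 0.02204.
After the ₹3,000 transfer: below the line — ₹13,500; squared poverty gap index (FGT₂) = 0.00167.
Reduction = 0.02204 − 0.00167 = 0.020.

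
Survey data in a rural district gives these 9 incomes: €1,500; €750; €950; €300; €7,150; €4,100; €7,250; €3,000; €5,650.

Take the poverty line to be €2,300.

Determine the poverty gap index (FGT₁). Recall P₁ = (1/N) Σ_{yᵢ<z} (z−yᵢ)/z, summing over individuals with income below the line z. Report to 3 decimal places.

Incomes under z: €300, €750, €950, €1,500 (q = 4 of N = 9).
Shortfall ratios: (2300−300)/2300 = 0.8696; (2300−750)/2300 = 0.6739; (2300−950)/2300 = 0.5870; (2300−1500)/2300 = 0.3478.
Sum of shortfalls = 2.478261; P₁ averages over all N: 2.478261 / 9 = 0.275.

0.275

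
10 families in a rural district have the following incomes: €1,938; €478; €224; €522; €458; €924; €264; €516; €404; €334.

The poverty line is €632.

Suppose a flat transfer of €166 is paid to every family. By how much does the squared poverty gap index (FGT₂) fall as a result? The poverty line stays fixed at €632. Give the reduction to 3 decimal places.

0.101

Before: below the line — €224, €264, €334, €404, €458, €478, €516, €522; squared poverty gap index (FGT₂) = 0.13074.
After the €166 transfer: below the line — €390, €430, €500, €570, €624; squared poverty gap index (FGT₂) = 0.03022.
Reduction = 0.13074 − 0.03022 = 0.101.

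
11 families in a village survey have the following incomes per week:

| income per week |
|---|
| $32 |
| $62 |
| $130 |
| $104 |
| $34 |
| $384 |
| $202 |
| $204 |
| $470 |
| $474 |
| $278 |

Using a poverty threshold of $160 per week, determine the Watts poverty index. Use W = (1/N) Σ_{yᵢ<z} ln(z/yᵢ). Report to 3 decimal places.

0.431

Poor units: $32, $34, $62, $104, $130 (q = 5 of N = 11).
ln(z/y) terms: ln(160/32) = 1.6094; ln(160/34) = 1.5488; ln(160/62) = 0.9480; ln(160/104) = 0.4308; ln(160/130) = 0.2076.
W = 4.744713 / 11 = 0.431.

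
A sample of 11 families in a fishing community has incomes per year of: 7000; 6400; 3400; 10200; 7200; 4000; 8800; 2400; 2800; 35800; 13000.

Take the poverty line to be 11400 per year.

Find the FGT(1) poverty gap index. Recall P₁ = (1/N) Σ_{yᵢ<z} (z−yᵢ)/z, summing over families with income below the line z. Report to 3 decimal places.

0.402

Incomes under z: 2400, 2800, 3400, 4000, 6400, 7000, 7200, 8800, 10200 (q = 9 of N = 11).
Gap ratios (z−y)/z: (11400−2400)/11400 = 0.7895; (11400−2800)/11400 = 0.7544; (11400−3400)/11400 = 0.7018; (11400−4000)/11400 = 0.6491; (11400−6400)/11400 = 0.4386; (11400−7000)/11400 = 0.3860; (11400−7200)/11400 = 0.3684; (11400−8800)/11400 = 0.2281; (11400−10200)/11400 = 0.1053.
Σ = 4.421053. Dividing by the full population N = 11 gives P₁ = 0.402.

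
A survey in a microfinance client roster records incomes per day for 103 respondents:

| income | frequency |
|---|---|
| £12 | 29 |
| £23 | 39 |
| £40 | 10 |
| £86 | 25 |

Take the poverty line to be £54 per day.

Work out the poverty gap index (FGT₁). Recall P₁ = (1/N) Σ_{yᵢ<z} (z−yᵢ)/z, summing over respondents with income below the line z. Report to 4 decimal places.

Below z: 29×£12, 39×£23, 10×£40 (q = 78 of N = 103).
Relative gaps: (54−12)/54 = 0.7778 (×29); (54−23)/54 = 0.5741 (×39); (54−40)/54 = 0.2593 (×10).
Σ = 47.537037. Dividing by the full population N = 103 gives P₁ = 0.4615.

0.4615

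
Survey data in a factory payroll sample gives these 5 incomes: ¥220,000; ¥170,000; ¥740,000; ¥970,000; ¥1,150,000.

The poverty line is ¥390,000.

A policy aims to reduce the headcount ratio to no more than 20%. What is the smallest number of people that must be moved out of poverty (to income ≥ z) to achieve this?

2 of the 5 people are poor, so H = 2/5 = 0.400.
A headcount ratio of at most 20% allows at most ⌊0.20 × 5⌋ = 1 poor people.
So at least 2 − 1 = 1 must be lifted.

1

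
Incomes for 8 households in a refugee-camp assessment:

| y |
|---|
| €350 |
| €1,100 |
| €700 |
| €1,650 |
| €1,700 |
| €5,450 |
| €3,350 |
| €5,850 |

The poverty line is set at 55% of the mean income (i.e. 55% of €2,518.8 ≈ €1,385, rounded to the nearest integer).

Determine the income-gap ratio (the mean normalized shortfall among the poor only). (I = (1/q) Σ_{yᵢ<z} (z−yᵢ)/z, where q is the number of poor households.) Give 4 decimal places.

Below the line: €350, €700, €1,100 (q = 3 of N = 8).
Shortfall ratios (z−y)/z: 0.7473, 0.4946, 0.2058; sum = 1.447653.
The income-gap ratio divides by q (the poor only): 1.447653 / 3 = 0.4826.

0.4826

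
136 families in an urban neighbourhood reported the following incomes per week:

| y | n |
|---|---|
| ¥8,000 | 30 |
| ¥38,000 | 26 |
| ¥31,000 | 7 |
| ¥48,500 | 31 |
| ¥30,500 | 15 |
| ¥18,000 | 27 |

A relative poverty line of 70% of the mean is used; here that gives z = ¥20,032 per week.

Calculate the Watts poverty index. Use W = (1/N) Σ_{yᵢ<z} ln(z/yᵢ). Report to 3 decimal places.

0.224

Poor units: 30×¥8,000, 27×¥18,000 (q = 57 of N = 136).
Log gaps: ln(20032/8000) = 0.9179 (×30); ln(20032/18000) = 0.1070 (×27).
W = 30.424583 / 136 = 0.224.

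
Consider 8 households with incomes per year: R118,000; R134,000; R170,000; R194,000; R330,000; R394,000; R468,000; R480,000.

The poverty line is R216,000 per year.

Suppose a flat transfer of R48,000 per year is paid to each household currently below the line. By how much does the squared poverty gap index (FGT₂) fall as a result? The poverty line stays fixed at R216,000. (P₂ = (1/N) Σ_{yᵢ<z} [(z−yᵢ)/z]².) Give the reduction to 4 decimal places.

0.0409

Before: below the line — R118,000, R134,000, R170,000, R194,000; squared poverty gap index (FGT₂) = 0.050712.
After the R48,000 transfer: below the line — R166,000, R182,000; squared poverty gap index (FGT₂) = 0.009795.
Reduction = 0.050712 − 0.009795 = 0.0409.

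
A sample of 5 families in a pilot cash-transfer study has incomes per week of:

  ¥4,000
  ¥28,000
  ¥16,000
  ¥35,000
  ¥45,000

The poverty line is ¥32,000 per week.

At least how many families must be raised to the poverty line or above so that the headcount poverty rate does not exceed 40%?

1

Currently q = 3 of N = 5 are below the line (H = 0.600).
A headcount ratio of at most 40% allows at most ⌊0.40 × 5⌋ = 2 poor families.
So at least 3 − 2 = 1 must be lifted.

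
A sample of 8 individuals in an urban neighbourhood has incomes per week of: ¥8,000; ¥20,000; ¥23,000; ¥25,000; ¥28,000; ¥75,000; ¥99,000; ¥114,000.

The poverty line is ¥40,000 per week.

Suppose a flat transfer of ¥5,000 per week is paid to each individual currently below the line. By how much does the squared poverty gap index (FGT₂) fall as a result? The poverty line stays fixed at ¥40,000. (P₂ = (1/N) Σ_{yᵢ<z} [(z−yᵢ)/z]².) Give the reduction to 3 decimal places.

0.065

Before: below the line — ¥8,000, ¥20,000, ¥23,000, ¥25,000, ¥28,000; squared poverty gap index (FGT₂) = 0.16266.
After the ¥5,000 transfer: below the line — ¥13,000, ¥25,000, ¥28,000, ¥30,000, ¥33,000; squared poverty gap index (FGT₂) = 0.09742.
Reduction = 0.16266 − 0.09742 = 0.065.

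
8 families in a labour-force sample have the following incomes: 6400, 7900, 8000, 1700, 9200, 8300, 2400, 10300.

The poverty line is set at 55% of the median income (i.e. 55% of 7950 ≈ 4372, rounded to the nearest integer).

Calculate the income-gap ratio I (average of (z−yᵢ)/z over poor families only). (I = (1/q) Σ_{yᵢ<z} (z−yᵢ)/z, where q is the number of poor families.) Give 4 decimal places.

0.5311

Below z: 1700, 2400 (q = 2 of N = 8).
Relative gaps: 0.6112, 0.4511; sum = 1.062214.
I averages over the q = 2 poor units only: 1.062214 / 2 = 0.5311.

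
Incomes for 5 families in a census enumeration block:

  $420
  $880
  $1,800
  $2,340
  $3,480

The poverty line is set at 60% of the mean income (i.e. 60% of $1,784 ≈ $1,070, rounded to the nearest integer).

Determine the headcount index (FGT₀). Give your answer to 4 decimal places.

2 of the 5 families have income below $1,070.
H = 2/5 = 0.4000.

0.4000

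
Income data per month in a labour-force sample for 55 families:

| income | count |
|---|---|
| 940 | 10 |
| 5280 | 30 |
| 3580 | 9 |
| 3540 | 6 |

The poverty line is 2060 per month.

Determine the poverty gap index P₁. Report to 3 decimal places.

Poor units: 10×940 (q = 10 of N = 55).
Normalized shortfalls: (2060−940)/2060 = 0.5437 (×10).
Σ = 5.436893. Dividing by the full population N = 55 gives P₁ = 0.099.

0.099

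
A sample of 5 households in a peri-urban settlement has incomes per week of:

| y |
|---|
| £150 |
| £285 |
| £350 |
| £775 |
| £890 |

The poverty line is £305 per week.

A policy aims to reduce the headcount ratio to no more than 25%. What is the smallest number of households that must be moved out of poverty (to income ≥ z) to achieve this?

1

Currently q = 2 of N = 5 are below the line (H = 0.400).
A headcount ratio of at most 25% allows at most ⌊0.25 × 5⌋ = 1 poor households.
So at least 2 − 1 = 1 must be lifted.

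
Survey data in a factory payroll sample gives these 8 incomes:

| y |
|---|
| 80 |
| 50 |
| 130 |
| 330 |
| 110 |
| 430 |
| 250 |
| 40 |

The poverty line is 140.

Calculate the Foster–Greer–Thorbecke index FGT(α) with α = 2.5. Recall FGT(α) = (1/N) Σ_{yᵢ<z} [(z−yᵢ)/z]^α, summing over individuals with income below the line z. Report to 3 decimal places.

Incomes under z: 40, 50, 80, 110, 130 (q = 5 of N = 8).
Relative gaps: (140−40)/140 = 0.7143; (140−50)/140 = 0.6429; (140−80)/140 = 0.4286; (140−110)/140 = 0.2143; (140−130)/140 = 0.0714.
Raised to α = 2.5: 0.43120; 0.33135; 0.12024; 0.02126; 0.00136.
Sum = 0.905413; FGT(2.5) = 0.905413 / 8 = 0.113.

0.113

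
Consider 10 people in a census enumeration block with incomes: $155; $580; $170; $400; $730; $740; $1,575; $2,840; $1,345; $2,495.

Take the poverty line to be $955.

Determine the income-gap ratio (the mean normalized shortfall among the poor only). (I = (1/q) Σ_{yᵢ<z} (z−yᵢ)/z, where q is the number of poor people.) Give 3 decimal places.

Below the line: $155, $170, $400, $580, $730, $740 (q = 6 of N = 10).
Relative gaps: 0.8377, 0.8220, 0.5812, 0.3927, 0.2356, 0.2251; sum = 3.094241.
I averages over the q = 6 poor units only: 3.094241 / 6 = 0.516.

0.516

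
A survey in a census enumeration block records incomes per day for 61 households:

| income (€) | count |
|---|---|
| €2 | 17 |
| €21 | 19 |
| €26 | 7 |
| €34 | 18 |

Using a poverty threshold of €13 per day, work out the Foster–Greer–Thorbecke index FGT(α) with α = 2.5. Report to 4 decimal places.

0.1835

Below the line: 17×€2 (q = 17 of N = 61).
Shortfall ratios: (13−2)/13 = 0.8462 (×17).
Raised to α = 2.5: 0.65860 (×17).
Sum = 11.196241; FGT(2.5) = 11.196241 / 61 = 0.1835.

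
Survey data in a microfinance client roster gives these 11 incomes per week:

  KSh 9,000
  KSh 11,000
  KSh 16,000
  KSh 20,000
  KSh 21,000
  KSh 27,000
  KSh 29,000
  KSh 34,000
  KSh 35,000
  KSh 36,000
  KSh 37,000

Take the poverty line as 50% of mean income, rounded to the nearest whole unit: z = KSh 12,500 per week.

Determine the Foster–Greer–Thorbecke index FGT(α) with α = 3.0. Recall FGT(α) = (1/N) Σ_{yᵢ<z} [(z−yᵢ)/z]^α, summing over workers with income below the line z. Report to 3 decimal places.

Below z: KSh 9,000, KSh 11,000 (q = 2 of N = 11).
Normalized shortfalls: (12500−9000)/12500 = 0.2800; (12500−11000)/12500 = 0.1200.
Raised to α = 3.0: 0.02195; 0.00173.
Sum = 0.023680; FGT(3.0) = 0.023680 / 11 = 0.002.

0.002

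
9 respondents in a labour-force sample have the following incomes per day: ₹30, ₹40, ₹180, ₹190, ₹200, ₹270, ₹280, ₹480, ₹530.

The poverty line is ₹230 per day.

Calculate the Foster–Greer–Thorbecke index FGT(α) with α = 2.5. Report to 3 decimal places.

0.152

Below z: ₹30, ₹40, ₹180, ₹190, ₹200 (q = 5 of N = 9).
Gap ratios (z−y)/z: (230−30)/230 = 0.8696; (230−40)/230 = 0.8261; (230−180)/230 = 0.2174; (230−190)/230 = 0.1739; (230−200)/230 = 0.1304.
Raised to α = 2.5: 0.70511; 0.62025; 0.02203; 0.01261; 0.00614.
Sum = 1.366147; FGT(2.5) = 1.366147 / 9 = 0.152.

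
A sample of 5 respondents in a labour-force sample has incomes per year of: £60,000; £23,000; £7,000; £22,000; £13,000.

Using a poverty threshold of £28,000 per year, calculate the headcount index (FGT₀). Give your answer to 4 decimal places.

4 of the 5 respondents have income below £28,000.
H = 4/5 = 0.8000.

0.8000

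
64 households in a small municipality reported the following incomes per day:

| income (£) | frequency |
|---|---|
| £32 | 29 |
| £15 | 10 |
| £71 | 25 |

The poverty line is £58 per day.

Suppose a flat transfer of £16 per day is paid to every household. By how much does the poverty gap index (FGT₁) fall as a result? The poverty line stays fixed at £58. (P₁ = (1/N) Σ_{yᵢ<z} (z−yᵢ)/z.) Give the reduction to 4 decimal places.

0.1681

Before: below the line — 10×£15, 29×£32; poverty gap index (FGT₁) = 0.318966.
After the £16 transfer: below the line — 10×£31, 29×£48; poverty gap index (FGT₁) = 0.150862.
Reduction = 0.318966 − 0.150862 = 0.1681.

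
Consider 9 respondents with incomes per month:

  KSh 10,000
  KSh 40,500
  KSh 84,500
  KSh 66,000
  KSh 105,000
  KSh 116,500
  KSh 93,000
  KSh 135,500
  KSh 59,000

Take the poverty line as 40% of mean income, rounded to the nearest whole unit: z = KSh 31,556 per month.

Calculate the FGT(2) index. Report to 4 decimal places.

0.0518

Below z: KSh 10,000 (q = 1 of N = 9).
Gap ratios (z−y)/z: (31556−10000)/31556 = 0.6831.
Squared: 0.4666.
Sum = 0.466630; P₂ = 0.466630 / 9 = 0.0518.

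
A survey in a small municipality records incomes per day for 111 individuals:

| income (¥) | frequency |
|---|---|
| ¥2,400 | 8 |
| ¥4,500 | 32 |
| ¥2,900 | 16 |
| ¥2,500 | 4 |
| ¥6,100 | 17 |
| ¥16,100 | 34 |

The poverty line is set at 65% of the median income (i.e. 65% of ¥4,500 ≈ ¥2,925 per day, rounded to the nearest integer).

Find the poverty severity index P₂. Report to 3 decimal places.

0.003

Incomes under z: 8×¥2,400, 4×¥2,500, 16×¥2,900 (q = 28 of N = 111).
Normalized shortfalls: (2925−2400)/2925 = 0.1795 (×8); (2925−2500)/2925 = 0.1453 (×4); (2925−2900)/2925 = 0.0085 (×16).
Squared: 0.0322 (×8); 0.0211 (×4); 0.0001 (×16).
Sum = 0.343341; P₂ = 0.343341 / 111 = 0.003.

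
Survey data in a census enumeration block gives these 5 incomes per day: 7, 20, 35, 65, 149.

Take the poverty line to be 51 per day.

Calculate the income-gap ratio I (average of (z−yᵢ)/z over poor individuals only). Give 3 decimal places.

Below the line: 7, 20, 35 (q = 3 of N = 5).
Relative gaps: 0.8627, 0.6078, 0.3137; sum = 1.784314.
I averages over the q = 3 poor units only: 1.784314 / 3 = 0.595.

0.595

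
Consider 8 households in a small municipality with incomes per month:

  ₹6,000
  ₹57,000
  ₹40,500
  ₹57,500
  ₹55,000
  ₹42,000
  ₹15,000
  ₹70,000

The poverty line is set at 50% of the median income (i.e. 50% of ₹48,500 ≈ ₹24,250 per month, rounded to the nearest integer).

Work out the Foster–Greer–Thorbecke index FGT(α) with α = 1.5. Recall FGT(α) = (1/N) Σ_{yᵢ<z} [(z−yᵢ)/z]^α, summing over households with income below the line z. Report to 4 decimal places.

Incomes under z: ₹6,000, ₹15,000 (q = 2 of N = 8).
Gap ratios (z−y)/z: (24250−6000)/24250 = 0.7526; (24250−15000)/24250 = 0.3814.
Raised to α = 1.5: 0.65287; 0.23558.
Sum = 0.888454; FGT(1.5) = 0.888454 / 8 = 0.1111.

0.1111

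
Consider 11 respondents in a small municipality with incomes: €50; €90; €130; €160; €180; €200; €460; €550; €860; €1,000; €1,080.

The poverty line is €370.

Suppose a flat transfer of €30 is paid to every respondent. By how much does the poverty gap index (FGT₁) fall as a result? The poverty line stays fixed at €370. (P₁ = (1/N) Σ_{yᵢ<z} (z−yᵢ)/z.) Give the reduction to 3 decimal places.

0.044

Before: below the line — €50, €90, €130, €160, €180, €200; poverty gap index (FGT₁) = 0.34644.
After the €30 transfer: below the line — €80, €120, €160, €190, €210, €230; poverty gap index (FGT₁) = 0.30221.
Reduction = 0.34644 − 0.30221 = 0.044.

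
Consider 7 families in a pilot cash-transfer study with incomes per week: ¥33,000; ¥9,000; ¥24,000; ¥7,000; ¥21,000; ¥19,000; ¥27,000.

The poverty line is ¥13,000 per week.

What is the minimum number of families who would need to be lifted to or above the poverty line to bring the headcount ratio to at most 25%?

Currently q = 2 of N = 7 are below the line (H = 0.286).
A headcount ratio of at most 25% allows at most ⌊0.25 × 7⌋ = 1 poor families.
So at least 2 − 1 = 1 must be lifted.

1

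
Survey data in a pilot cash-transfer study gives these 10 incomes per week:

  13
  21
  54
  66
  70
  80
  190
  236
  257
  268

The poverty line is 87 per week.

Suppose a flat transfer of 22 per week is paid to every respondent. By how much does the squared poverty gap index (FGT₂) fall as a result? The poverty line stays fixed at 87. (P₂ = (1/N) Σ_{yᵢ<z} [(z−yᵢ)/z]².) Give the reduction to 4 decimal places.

0.0917

Before: below the line — 13, 21, 54, 66, 70, 80; squared poverty gap index (FGT₂) = 0.154578.
After the 22 transfer: below the line — 35, 43, 76; squared poverty gap index (FGT₂) = 0.062901.
Reduction = 0.154578 − 0.062901 = 0.0917.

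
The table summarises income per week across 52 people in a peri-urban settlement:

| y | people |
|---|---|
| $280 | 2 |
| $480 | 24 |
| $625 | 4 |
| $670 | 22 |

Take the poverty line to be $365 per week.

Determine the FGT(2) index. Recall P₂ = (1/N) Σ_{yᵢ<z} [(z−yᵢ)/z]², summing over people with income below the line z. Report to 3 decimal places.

Below the line: 2×$280 (q = 2 of N = 52).
Normalized shortfalls: (365−280)/365 = 0.2329 (×2).
Squared: 0.0542 (×2).
Sum = 0.108463; P₂ = 0.108463 / 52 = 0.002.

0.002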